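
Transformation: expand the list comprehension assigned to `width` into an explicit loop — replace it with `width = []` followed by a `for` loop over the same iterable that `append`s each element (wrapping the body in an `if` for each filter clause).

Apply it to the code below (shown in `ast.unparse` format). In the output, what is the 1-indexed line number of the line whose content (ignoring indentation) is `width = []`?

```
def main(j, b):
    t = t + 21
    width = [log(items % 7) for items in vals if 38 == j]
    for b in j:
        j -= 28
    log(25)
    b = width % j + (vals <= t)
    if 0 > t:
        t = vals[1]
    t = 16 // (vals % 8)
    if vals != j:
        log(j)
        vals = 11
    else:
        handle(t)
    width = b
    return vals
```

3

Transformed code:
def main(j, b):
    t = t + 21
    width = []
    for items in vals:
        if 38 == j:
            width.append(log(items % 7))
    for b in j:
        j -= 28
    log(25)
    b = width % j + (vals <= t)
    if 0 > t:
        t = vals[1]
    t = 16 // (vals % 8)
    if vals != j:
        log(j)
        vals = 11
    else:
        handle(t)
    width = b
    return vals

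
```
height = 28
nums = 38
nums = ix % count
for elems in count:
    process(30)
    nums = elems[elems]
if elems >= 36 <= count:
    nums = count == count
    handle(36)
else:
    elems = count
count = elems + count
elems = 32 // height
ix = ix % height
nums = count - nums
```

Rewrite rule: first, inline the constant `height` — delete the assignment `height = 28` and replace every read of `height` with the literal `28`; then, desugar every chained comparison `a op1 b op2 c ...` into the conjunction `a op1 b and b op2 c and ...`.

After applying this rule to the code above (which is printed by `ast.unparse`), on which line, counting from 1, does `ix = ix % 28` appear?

13

Transformed code:
nums = 38
nums = ix % count
for elems in count:
    process(30)
    nums = elems[elems]
if elems >= 36 and 36 <= count:
    nums = count == count
    handle(36)
else:
    elems = count
count = elems + count
elems = 32 // 28
ix = ix % 28
nums = count - nums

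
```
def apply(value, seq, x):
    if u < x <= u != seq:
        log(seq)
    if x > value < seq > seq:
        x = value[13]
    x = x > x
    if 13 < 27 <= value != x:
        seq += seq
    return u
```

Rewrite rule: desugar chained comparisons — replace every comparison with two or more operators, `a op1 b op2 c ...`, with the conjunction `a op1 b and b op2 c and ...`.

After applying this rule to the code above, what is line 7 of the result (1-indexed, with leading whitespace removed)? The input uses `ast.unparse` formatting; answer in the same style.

if 13 < 27 and 27 <= value and (value != x):

Transformed code:
def apply(value, seq, x):
    if u < x and x <= u and (u != seq):
        log(seq)
    if x > value and value < seq and (seq > seq):
        x = value[13]
    x = x > x
    if 13 < 27 and 27 <= value and (value != x):
        seq += seq
    return u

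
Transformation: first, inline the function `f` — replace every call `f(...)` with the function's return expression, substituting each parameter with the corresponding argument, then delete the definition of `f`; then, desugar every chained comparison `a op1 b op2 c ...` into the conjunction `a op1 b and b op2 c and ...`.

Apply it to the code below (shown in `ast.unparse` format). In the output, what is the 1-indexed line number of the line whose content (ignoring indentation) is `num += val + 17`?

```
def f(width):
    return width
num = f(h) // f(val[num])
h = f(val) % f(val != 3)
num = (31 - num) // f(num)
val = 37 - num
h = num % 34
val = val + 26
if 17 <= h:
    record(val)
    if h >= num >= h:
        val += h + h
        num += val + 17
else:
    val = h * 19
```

Transformed code:
num = h // val[num]
h = val % (val != 3)
num = (31 - num) // num
val = 37 - num
h = num % 34
val = val + 26
if 17 <= h:
    record(val)
    if h >= num and num >= h:
        val += h + h
        num += val + 17
else:
    val = h * 19

11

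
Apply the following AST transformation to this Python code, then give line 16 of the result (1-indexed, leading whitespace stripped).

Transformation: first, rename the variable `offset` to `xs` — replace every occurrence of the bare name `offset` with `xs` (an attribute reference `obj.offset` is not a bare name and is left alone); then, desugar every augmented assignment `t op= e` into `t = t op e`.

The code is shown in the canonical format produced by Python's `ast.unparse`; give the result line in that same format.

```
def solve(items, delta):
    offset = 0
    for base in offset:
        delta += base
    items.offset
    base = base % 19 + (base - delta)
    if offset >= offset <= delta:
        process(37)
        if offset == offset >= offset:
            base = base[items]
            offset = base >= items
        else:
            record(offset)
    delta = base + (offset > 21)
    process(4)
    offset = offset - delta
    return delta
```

Transformed code:
def solve(items, delta):
    xs = 0
    for base in xs:
        delta = delta + base
    items.offset
    base = base % 19 + (base - delta)
    if xs >= xs <= delta:
        process(37)
        if xs == xs >= xs:
            base = base[items]
            xs = base >= items
        else:
            record(xs)
    delta = base + (xs > 21)
    process(4)
    xs = xs - delta
    return delta

xs = xs - delta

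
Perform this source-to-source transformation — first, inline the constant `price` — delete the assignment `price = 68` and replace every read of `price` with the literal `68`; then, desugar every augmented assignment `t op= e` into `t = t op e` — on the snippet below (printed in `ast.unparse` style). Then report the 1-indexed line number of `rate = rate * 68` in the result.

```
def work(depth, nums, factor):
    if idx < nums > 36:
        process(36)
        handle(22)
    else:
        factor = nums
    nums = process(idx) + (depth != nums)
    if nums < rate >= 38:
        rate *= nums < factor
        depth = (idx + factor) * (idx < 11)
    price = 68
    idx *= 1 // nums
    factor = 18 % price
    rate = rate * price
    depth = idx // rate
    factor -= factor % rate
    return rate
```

Transformed code:
def work(depth, nums, factor):
    if idx < nums > 36:
        process(36)
        handle(22)
    else:
        factor = nums
    nums = process(idx) + (depth != nums)
    if nums < rate >= 38:
        rate = rate * (nums < factor)
        depth = (idx + factor) * (idx < 11)
    idx = idx * (1 // nums)
    factor = 18 % 68
    rate = rate * 68
    depth = idx // rate
    factor = factor - factor % rate
    return rate

13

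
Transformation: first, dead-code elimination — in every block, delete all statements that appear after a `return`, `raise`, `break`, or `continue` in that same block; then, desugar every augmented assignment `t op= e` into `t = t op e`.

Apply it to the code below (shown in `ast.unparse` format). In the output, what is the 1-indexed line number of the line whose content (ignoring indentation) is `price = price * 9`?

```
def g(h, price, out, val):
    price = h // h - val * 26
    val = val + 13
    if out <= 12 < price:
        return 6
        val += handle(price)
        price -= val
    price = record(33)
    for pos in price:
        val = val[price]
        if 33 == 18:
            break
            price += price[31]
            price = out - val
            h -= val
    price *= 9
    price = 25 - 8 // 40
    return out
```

Transformed code:
def g(h, price, out, val):
    price = h // h - val * 26
    val = val + 13
    if out <= 12 < price:
        return 6
    price = record(33)
    for pos in price:
        val = val[price]
        if 33 == 18:
            break
    price = price * 9
    price = 25 - 8 // 40
    return out

11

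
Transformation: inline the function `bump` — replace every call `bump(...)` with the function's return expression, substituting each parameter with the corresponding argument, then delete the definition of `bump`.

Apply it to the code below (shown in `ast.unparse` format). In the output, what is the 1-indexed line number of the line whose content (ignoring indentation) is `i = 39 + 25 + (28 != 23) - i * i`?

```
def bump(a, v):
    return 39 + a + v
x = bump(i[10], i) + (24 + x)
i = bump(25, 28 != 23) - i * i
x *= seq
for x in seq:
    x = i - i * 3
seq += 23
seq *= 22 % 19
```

2

Transformed code:
x = 39 + i[10] + i + (24 + x)
i = 39 + 25 + (28 != 23) - i * i
x *= seq
for x in seq:
    x = i - i * 3
seq += 23
seq *= 22 % 19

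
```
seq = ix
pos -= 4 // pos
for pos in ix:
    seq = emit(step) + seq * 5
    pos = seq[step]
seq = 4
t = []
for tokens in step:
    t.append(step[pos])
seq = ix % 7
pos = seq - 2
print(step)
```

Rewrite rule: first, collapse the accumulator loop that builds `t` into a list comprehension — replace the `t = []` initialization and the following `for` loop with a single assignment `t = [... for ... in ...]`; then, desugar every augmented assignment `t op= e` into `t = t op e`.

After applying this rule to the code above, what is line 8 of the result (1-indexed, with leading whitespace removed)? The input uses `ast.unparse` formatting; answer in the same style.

Transformed code:
seq = ix
pos = pos - 4 // pos
for pos in ix:
    seq = emit(step) + seq * 5
    pos = seq[step]
seq = 4
t = [step[pos] for tokens in step]
seq = ix % 7
pos = seq - 2
print(step)

seq = ix % 7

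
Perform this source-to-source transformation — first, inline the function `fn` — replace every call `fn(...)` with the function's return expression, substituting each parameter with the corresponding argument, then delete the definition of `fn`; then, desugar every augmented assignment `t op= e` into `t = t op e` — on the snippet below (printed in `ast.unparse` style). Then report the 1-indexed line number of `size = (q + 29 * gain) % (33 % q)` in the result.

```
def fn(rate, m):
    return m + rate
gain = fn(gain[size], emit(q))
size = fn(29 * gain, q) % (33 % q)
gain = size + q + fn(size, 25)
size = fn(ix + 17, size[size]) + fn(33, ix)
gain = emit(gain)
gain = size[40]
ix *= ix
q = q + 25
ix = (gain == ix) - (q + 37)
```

2

Transformed code:
gain = emit(q) + gain[size]
size = (q + 29 * gain) % (33 % q)
gain = size + q + (25 + size)
size = size[size] + (ix + 17) + (ix + 33)
gain = emit(gain)
gain = size[40]
ix = ix * ix
q = q + 25
ix = (gain == ix) - (q + 37)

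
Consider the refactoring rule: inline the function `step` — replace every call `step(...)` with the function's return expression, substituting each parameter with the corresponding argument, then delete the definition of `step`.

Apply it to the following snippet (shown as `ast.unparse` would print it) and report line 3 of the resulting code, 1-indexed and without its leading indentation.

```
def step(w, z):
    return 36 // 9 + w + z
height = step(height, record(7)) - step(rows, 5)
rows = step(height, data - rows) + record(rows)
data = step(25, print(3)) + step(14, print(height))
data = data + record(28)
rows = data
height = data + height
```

data = 36 // 9 + 25 + print(3) + (36 // 9 + 14 + print(height))

Transformed code:
height = 36 // 9 + height + record(7) - (36 // 9 + rows + 5)
rows = 36 // 9 + height + (data - rows) + record(rows)
data = 36 // 9 + 25 + print(3) + (36 // 9 + 14 + print(height))
data = data + record(28)
rows = data
height = data + height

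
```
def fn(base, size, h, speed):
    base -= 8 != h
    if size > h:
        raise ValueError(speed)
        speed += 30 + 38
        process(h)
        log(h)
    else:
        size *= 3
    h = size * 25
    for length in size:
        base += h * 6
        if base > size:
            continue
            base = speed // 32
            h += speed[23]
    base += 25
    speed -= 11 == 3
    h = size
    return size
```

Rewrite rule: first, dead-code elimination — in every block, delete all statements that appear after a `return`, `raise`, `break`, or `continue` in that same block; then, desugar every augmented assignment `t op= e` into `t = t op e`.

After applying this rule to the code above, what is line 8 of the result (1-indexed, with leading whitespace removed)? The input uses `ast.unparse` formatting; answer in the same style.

Transformed code:
def fn(base, size, h, speed):
    base = base - (8 != h)
    if size > h:
        raise ValueError(speed)
    else:
        size = size * 3
    h = size * 25
    for length in size:
        base = base + h * 6
        if base > size:
            continue
    base = base + 25
    speed = speed - (11 == 3)
    h = size
    return size

for length in size:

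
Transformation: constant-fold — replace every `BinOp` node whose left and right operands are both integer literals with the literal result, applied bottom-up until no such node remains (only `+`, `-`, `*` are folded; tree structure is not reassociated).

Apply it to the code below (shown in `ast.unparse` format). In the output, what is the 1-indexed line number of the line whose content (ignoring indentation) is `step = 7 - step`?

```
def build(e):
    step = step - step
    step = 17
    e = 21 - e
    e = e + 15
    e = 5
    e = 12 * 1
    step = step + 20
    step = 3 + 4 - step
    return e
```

Transformed code:
def build(e):
    step = step - step
    step = 17
    e = 21 - e
    e = e + 15
    e = 5
    e = 12
    step = step + 20
    step = 7 - step
    return e

9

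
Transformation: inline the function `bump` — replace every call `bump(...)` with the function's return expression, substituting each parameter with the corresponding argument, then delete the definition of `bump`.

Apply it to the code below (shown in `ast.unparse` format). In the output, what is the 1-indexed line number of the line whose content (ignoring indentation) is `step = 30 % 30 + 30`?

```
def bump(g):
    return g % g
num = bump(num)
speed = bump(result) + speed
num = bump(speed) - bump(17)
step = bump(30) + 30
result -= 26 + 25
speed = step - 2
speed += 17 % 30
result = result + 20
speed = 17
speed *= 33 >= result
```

Transformed code:
num = num % num
speed = result % result + speed
num = speed % speed - 17 % 17
step = 30 % 30 + 30
result -= 26 + 25
speed = step - 2
speed += 17 % 30
result = result + 20
speed = 17
speed *= 33 >= result

4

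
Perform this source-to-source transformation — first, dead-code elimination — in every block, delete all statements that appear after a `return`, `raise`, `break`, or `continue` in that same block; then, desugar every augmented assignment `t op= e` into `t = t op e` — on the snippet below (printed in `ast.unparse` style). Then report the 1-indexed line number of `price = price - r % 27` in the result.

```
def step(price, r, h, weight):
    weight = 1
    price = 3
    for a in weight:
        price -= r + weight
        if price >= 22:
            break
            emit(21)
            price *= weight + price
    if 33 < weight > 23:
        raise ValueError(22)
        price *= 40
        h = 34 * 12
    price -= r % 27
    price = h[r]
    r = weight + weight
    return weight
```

10

Transformed code:
def step(price, r, h, weight):
    weight = 1
    price = 3
    for a in weight:
        price = price - (r + weight)
        if price >= 22:
            break
    if 33 < weight > 23:
        raise ValueError(22)
    price = price - r % 27
    price = h[r]
    r = weight + weight
    return weight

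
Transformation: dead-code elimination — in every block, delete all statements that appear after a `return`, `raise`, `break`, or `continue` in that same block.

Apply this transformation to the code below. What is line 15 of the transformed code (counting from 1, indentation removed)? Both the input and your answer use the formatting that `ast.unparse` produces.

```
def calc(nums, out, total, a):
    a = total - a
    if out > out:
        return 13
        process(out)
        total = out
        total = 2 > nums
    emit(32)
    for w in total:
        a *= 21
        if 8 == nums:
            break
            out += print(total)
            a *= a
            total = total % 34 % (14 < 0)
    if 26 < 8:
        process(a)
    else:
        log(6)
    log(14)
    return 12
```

return 12

Transformed code:
def calc(nums, out, total, a):
    a = total - a
    if out > out:
        return 13
    emit(32)
    for w in total:
        a *= 21
        if 8 == nums:
            break
    if 26 < 8:
        process(a)
    else:
        log(6)
    log(14)
    return 12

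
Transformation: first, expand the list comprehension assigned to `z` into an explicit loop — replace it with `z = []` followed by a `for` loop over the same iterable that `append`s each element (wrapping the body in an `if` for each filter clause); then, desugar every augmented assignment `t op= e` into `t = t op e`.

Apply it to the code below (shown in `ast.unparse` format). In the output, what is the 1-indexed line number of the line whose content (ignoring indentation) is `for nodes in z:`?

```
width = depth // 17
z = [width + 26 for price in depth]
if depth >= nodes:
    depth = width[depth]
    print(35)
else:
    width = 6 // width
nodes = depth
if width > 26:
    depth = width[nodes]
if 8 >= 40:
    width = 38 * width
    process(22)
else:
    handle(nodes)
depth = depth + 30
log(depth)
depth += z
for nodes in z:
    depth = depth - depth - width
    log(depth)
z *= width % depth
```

Transformed code:
width = depth // 17
z = []
for price in depth:
    z.append(width + 26)
if depth >= nodes:
    depth = width[depth]
    print(35)
else:
    width = 6 // width
nodes = depth
if width > 26:
    depth = width[nodes]
if 8 >= 40:
    width = 38 * width
    process(22)
else:
    handle(nodes)
depth = depth + 30
log(depth)
depth = depth + z
for nodes in z:
    depth = depth - depth - width
    log(depth)
z = z * (width % depth)

21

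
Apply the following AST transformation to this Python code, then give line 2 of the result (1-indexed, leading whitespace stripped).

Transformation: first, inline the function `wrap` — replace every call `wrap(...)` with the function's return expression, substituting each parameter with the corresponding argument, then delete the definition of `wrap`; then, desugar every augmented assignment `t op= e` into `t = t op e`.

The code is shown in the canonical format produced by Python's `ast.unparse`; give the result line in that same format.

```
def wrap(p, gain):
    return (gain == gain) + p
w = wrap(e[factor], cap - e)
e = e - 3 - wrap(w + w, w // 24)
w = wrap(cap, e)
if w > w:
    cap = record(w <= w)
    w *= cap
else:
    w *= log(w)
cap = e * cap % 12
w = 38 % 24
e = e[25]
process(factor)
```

e = e - 3 - ((w // 24 == w // 24) + (w + w))

Transformed code:
w = (cap - e == cap - e) + e[factor]
e = e - 3 - ((w // 24 == w // 24) + (w + w))
w = (e == e) + cap
if w > w:
    cap = record(w <= w)
    w = w * cap
else:
    w = w * log(w)
cap = e * cap % 12
w = 38 % 24
e = e[25]
process(factor)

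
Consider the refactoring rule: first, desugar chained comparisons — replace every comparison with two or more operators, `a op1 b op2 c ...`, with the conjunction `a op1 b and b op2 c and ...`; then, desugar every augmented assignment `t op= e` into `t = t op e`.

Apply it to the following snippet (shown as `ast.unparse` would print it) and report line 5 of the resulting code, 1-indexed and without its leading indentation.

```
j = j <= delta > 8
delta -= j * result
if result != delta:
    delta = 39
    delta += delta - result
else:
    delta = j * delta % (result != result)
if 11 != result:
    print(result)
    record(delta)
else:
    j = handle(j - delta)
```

Transformed code:
j = j <= delta and delta > 8
delta = delta - j * result
if result != delta:
    delta = 39
    delta = delta + (delta - result)
else:
    delta = j * delta % (result != result)
if 11 != result:
    print(result)
    record(delta)
else:
    j = handle(j - delta)

delta = delta + (delta - result)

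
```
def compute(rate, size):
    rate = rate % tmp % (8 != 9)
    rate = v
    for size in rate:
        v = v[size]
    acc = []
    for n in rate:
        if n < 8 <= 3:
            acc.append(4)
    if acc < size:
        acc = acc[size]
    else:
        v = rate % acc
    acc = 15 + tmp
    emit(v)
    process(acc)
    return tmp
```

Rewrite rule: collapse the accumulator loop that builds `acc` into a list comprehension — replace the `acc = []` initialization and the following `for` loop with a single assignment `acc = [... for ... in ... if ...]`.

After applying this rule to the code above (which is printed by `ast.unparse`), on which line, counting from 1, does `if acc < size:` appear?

7

Transformed code:
def compute(rate, size):
    rate = rate % tmp % (8 != 9)
    rate = v
    for size in rate:
        v = v[size]
    acc = [4 for n in rate if n < 8 <= 3]
    if acc < size:
        acc = acc[size]
    else:
        v = rate % acc
    acc = 15 + tmp
    emit(v)
    process(acc)
    return tmp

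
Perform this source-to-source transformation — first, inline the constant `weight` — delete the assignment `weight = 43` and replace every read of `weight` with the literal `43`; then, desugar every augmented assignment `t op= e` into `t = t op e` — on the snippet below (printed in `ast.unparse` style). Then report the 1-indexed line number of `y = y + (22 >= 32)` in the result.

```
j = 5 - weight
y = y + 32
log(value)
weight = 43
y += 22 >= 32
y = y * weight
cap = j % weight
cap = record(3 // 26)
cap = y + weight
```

4

Transformed code:
j = 5 - 43
y = y + 32
log(value)
y = y + (22 >= 32)
y = y * 43
cap = j % 43
cap = record(3 // 26)
cap = y + 43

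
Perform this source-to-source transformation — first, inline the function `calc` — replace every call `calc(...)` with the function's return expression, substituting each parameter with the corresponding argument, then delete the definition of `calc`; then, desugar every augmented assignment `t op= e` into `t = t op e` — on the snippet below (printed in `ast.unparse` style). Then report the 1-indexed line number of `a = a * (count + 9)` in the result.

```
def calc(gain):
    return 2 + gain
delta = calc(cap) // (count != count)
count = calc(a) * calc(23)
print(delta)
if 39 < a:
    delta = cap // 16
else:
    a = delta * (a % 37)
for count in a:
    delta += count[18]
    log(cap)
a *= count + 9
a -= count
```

11

Transformed code:
delta = (2 + cap) // (count != count)
count = (2 + a) * (2 + 23)
print(delta)
if 39 < a:
    delta = cap // 16
else:
    a = delta * (a % 37)
for count in a:
    delta = delta + count[18]
    log(cap)
a = a * (count + 9)
a = a - count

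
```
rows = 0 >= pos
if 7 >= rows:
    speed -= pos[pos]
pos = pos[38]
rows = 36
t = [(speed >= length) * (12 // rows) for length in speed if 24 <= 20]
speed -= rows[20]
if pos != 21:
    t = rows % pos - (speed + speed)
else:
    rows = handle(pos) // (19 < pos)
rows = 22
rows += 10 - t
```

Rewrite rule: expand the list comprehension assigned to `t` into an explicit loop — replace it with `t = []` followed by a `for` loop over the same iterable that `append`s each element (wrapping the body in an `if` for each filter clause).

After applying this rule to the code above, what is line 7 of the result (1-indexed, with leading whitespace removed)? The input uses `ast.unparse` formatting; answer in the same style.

for length in speed:

Transformed code:
rows = 0 >= pos
if 7 >= rows:
    speed -= pos[pos]
pos = pos[38]
rows = 36
t = []
for length in speed:
    if 24 <= 20:
        t.append((speed >= length) * (12 // rows))
speed -= rows[20]
if pos != 21:
    t = rows % pos - (speed + speed)
else:
    rows = handle(pos) // (19 < pos)
rows = 22
rows += 10 - t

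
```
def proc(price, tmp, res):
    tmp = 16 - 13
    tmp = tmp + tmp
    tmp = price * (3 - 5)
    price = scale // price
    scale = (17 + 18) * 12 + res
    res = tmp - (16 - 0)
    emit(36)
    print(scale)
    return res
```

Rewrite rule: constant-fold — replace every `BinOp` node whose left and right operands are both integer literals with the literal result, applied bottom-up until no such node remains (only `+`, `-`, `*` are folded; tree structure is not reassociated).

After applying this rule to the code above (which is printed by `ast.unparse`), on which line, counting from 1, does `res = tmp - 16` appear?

Transformed code:
def proc(price, tmp, res):
    tmp = 3
    tmp = tmp + tmp
    tmp = price * -2
    price = scale // price
    scale = 420 + res
    res = tmp - 16
    emit(36)
    print(scale)
    return res

7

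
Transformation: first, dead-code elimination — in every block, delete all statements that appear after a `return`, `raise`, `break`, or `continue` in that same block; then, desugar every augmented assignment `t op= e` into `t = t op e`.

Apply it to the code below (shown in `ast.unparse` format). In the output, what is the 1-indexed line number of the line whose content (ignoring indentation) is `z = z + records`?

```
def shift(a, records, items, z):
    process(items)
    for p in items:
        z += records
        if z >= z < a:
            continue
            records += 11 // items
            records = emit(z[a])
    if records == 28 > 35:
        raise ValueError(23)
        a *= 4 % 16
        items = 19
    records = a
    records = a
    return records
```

Transformed code:
def shift(a, records, items, z):
    process(items)
    for p in items:
        z = z + records
        if z >= z < a:
            continue
    if records == 28 > 35:
        raise ValueError(23)
    records = a
    records = a
    return records

4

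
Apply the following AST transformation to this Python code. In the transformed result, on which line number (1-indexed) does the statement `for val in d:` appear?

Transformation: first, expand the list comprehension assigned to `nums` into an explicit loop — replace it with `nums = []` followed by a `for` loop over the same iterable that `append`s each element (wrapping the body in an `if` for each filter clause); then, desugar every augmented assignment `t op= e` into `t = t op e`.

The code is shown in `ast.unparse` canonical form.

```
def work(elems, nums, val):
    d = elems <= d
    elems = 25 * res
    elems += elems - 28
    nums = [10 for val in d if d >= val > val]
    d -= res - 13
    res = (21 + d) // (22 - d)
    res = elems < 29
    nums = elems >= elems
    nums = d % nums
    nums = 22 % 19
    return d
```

Transformed code:
def work(elems, nums, val):
    d = elems <= d
    elems = 25 * res
    elems = elems + (elems - 28)
    nums = []
    for val in d:
        if d >= val > val:
            nums.append(10)
    d = d - (res - 13)
    res = (21 + d) // (22 - d)
    res = elems < 29
    nums = elems >= elems
    nums = d % nums
    nums = 22 % 19
    return d

6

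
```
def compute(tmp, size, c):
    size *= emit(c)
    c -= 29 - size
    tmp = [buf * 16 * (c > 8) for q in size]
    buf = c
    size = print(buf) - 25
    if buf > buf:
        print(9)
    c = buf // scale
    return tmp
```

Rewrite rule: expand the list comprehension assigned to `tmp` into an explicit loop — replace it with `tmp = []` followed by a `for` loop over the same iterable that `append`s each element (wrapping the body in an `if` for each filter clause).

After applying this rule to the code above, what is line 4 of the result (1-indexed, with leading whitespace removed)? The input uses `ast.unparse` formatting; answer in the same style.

tmp = []

Transformed code:
def compute(tmp, size, c):
    size *= emit(c)
    c -= 29 - size
    tmp = []
    for q in size:
        tmp.append(buf * 16 * (c > 8))
    buf = c
    size = print(buf) - 25
    if buf > buf:
        print(9)
    c = buf // scale
    return tmp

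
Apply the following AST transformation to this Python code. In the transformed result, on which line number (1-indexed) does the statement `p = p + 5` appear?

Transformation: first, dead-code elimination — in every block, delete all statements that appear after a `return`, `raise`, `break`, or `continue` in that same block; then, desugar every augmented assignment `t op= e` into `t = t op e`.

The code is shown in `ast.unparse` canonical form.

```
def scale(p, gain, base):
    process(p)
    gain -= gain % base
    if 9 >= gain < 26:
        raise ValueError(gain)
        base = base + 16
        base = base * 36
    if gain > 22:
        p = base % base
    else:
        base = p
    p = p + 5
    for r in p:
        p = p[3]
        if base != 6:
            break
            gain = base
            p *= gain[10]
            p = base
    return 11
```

10

Transformed code:
def scale(p, gain, base):
    process(p)
    gain = gain - gain % base
    if 9 >= gain < 26:
        raise ValueError(gain)
    if gain > 22:
        p = base % base
    else:
        base = p
    p = p + 5
    for r in p:
        p = p[3]
        if base != 6:
            break
    return 11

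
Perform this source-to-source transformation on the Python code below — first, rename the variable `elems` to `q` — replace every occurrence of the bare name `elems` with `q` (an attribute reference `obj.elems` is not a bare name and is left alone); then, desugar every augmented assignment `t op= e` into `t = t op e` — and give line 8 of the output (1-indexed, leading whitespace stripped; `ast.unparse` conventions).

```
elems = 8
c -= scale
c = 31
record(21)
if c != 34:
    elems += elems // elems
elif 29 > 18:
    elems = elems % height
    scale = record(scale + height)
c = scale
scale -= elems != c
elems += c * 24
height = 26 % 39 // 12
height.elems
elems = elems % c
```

q = q % height

Transformed code:
q = 8
c = c - scale
c = 31
record(21)
if c != 34:
    q = q + q // q
elif 29 > 18:
    q = q % height
    scale = record(scale + height)
c = scale
scale = scale - (q != c)
q = q + c * 24
height = 26 % 39 // 12
height.elems
q = q % c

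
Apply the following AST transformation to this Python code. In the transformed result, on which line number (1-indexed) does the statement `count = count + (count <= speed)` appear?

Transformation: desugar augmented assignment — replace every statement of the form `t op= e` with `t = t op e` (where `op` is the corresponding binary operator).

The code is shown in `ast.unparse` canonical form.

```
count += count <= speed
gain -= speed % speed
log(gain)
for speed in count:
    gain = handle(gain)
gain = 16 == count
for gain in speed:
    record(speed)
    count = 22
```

1

Transformed code:
count = count + (count <= speed)
gain = gain - speed % speed
log(gain)
for speed in count:
    gain = handle(gain)
gain = 16 == count
for gain in speed:
    record(speed)
    count = 22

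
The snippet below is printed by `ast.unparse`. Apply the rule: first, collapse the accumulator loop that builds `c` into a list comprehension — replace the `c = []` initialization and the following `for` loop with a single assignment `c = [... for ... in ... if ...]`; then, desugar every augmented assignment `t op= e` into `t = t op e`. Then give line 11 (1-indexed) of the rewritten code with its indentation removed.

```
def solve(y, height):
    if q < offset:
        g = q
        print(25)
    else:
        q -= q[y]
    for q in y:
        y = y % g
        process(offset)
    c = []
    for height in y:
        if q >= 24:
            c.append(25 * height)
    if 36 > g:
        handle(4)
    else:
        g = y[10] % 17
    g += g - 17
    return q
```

if 36 > g:

Transformed code:
def solve(y, height):
    if q < offset:
        g = q
        print(25)
    else:
        q = q - q[y]
    for q in y:
        y = y % g
        process(offset)
    c = [25 * height for height in y if q >= 24]
    if 36 > g:
        handle(4)
    else:
        g = y[10] % 17
    g = g + (g - 17)
    return q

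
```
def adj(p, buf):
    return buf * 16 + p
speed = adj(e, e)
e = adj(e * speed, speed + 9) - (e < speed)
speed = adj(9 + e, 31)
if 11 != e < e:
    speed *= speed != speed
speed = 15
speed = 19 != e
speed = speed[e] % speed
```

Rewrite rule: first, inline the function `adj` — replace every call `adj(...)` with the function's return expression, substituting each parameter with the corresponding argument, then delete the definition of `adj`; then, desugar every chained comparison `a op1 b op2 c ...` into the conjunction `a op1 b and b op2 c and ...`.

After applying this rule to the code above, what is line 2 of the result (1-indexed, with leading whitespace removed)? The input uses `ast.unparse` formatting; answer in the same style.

Transformed code:
speed = e * 16 + e
e = (speed + 9) * 16 + e * speed - (e < speed)
speed = 31 * 16 + (9 + e)
if 11 != e and e < e:
    speed *= speed != speed
speed = 15
speed = 19 != e
speed = speed[e] % speed

e = (speed + 9) * 16 + e * speed - (e < speed)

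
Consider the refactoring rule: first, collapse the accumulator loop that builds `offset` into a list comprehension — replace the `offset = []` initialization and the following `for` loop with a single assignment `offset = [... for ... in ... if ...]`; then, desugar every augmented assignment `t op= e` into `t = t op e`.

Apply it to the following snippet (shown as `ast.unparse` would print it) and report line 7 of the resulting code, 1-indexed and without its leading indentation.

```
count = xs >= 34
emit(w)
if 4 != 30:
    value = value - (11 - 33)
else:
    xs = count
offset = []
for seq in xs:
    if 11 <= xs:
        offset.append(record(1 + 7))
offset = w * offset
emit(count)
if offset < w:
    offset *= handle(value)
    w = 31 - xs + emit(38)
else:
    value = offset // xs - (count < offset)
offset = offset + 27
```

offset = [record(1 + 7) for seq in xs if 11 <= xs]

Transformed code:
count = xs >= 34
emit(w)
if 4 != 30:
    value = value - (11 - 33)
else:
    xs = count
offset = [record(1 + 7) for seq in xs if 11 <= xs]
offset = w * offset
emit(count)
if offset < w:
    offset = offset * handle(value)
    w = 31 - xs + emit(38)
else:
    value = offset // xs - (count < offset)
offset = offset + 27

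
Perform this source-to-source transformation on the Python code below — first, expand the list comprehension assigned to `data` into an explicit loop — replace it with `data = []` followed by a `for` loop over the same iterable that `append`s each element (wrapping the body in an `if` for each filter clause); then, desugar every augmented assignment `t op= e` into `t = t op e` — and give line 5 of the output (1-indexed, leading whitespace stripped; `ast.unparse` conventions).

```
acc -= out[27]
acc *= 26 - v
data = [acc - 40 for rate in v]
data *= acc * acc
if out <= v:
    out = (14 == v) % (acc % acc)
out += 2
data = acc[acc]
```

data.append(acc - 40)

Transformed code:
acc = acc - out[27]
acc = acc * (26 - v)
data = []
for rate in v:
    data.append(acc - 40)
data = data * (acc * acc)
if out <= v:
    out = (14 == v) % (acc % acc)
out = out + 2
data = acc[acc]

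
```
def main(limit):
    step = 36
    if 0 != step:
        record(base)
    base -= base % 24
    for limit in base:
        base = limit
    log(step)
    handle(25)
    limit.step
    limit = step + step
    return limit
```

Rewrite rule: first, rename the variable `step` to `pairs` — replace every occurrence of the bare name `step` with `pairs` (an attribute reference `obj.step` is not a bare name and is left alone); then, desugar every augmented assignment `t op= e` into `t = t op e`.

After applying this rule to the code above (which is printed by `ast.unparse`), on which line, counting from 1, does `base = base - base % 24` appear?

5

Transformed code:
def main(limit):
    pairs = 36
    if 0 != pairs:
        record(base)
    base = base - base % 24
    for limit in base:
        base = limit
    log(pairs)
    handle(25)
    limit.step
    limit = pairs + pairs
    return limit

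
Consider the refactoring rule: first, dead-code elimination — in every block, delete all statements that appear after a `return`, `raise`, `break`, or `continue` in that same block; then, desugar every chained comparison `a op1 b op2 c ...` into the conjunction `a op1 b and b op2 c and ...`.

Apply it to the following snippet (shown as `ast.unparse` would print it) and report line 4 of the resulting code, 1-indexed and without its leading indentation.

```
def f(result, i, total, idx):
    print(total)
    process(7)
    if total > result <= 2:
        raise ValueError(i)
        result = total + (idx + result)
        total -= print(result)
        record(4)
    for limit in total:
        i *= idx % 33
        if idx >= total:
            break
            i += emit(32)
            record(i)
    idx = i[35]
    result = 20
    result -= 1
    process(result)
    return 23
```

if total > result and result <= 2:

Transformed code:
def f(result, i, total, idx):
    print(total)
    process(7)
    if total > result and result <= 2:
        raise ValueError(i)
    for limit in total:
        i *= idx % 33
        if idx >= total:
            break
    idx = i[35]
    result = 20
    result -= 1
    process(result)
    return 23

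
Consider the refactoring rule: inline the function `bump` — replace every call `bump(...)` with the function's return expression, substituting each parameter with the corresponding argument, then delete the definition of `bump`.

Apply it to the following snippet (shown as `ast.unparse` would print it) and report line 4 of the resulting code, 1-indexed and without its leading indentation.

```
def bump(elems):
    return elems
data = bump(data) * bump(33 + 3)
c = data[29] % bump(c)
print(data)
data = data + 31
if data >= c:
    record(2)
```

Transformed code:
data = data * (33 + 3)
c = data[29] % c
print(data)
data = data + 31
if data >= c:
    record(2)

data = data + 31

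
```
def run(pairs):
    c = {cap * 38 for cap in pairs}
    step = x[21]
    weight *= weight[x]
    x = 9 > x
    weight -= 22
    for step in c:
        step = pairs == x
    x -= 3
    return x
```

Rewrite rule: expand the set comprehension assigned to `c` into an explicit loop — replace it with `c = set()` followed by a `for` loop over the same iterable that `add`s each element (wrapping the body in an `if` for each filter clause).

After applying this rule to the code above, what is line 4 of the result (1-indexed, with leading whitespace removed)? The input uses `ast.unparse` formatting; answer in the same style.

Transformed code:
def run(pairs):
    c = set()
    for cap in pairs:
        c.add(cap * 38)
    step = x[21]
    weight *= weight[x]
    x = 9 > x
    weight -= 22
    for step in c:
        step = pairs == x
    x -= 3
    return x

c.add(cap * 38)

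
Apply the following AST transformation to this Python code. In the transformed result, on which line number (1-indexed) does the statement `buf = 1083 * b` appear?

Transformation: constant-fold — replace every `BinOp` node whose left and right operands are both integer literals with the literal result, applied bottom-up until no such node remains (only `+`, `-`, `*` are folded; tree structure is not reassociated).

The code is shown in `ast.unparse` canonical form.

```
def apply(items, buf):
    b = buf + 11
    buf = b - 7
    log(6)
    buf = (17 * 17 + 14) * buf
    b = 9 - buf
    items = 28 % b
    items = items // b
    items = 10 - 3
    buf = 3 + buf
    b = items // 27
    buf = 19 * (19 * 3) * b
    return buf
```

12

Transformed code:
def apply(items, buf):
    b = buf + 11
    buf = b - 7
    log(6)
    buf = 303 * buf
    b = 9 - buf
    items = 28 % b
    items = items // b
    items = 7
    buf = 3 + buf
    b = items // 27
    buf = 1083 * b
    return buf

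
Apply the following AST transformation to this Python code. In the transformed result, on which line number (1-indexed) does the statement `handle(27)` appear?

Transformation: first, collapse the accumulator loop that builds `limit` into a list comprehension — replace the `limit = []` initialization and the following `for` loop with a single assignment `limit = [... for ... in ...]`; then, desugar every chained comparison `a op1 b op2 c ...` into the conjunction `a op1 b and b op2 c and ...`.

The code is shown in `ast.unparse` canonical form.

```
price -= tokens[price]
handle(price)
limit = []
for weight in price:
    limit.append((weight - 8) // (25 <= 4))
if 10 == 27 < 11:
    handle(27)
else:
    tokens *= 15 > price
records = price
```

5

Transformed code:
price -= tokens[price]
handle(price)
limit = [(weight - 8) // (25 <= 4) for weight in price]
if 10 == 27 and 27 < 11:
    handle(27)
else:
    tokens *= 15 > price
records = price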